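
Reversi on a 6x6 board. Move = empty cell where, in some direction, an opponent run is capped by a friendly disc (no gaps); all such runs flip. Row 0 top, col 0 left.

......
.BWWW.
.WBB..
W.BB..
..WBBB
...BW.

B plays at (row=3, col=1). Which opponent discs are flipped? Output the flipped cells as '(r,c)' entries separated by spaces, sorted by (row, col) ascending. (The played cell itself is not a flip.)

Answer: (2,1) (4,2)

Derivation:
Dir NW: first cell '.' (not opp) -> no flip
Dir N: opp run (2,1) capped by B -> flip
Dir NE: first cell 'B' (not opp) -> no flip
Dir W: opp run (3,0), next=edge -> no flip
Dir E: first cell 'B' (not opp) -> no flip
Dir SW: first cell '.' (not opp) -> no flip
Dir S: first cell '.' (not opp) -> no flip
Dir SE: opp run (4,2) capped by B -> flip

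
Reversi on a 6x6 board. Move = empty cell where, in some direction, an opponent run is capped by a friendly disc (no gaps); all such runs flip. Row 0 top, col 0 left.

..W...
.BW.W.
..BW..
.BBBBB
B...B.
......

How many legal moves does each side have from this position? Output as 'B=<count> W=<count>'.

Answer: B=4 W=7

Derivation:
-- B to move --
(0,1): flips 2 -> legal
(0,3): no bracket -> illegal
(0,4): no bracket -> illegal
(0,5): flips 2 -> legal
(1,3): flips 2 -> legal
(1,5): no bracket -> illegal
(2,1): no bracket -> illegal
(2,4): flips 1 -> legal
(2,5): no bracket -> illegal
B mobility = 4
-- W to move --
(0,0): no bracket -> illegal
(0,1): no bracket -> illegal
(1,0): flips 1 -> legal
(1,3): no bracket -> illegal
(2,0): flips 1 -> legal
(2,1): flips 1 -> legal
(2,4): no bracket -> illegal
(2,5): no bracket -> illegal
(3,0): no bracket -> illegal
(4,1): flips 1 -> legal
(4,2): flips 2 -> legal
(4,3): flips 1 -> legal
(4,5): flips 1 -> legal
(5,0): no bracket -> illegal
(5,1): no bracket -> illegal
(5,3): no bracket -> illegal
(5,4): no bracket -> illegal
(5,5): no bracket -> illegal
W mobility = 7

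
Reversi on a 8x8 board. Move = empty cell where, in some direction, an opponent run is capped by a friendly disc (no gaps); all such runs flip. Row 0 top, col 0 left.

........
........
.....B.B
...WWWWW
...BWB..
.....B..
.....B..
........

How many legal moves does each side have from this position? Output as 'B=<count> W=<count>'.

Answer: B=3 W=12

Derivation:
-- B to move --
(2,2): flips 2 -> legal
(2,3): flips 2 -> legal
(2,4): no bracket -> illegal
(2,6): no bracket -> illegal
(3,2): no bracket -> illegal
(4,2): no bracket -> illegal
(4,6): no bracket -> illegal
(4,7): flips 2 -> legal
(5,3): no bracket -> illegal
(5,4): no bracket -> illegal
B mobility = 3
-- W to move --
(1,4): flips 1 -> legal
(1,5): flips 1 -> legal
(1,6): flips 1 -> legal
(1,7): flips 1 -> legal
(2,4): no bracket -> illegal
(2,6): no bracket -> illegal
(3,2): no bracket -> illegal
(4,2): flips 1 -> legal
(4,6): flips 1 -> legal
(5,2): flips 1 -> legal
(5,3): flips 1 -> legal
(5,4): flips 1 -> legal
(5,6): flips 1 -> legal
(6,4): no bracket -> illegal
(6,6): flips 1 -> legal
(7,4): no bracket -> illegal
(7,5): flips 3 -> legal
(7,6): no bracket -> illegal
W mobility = 12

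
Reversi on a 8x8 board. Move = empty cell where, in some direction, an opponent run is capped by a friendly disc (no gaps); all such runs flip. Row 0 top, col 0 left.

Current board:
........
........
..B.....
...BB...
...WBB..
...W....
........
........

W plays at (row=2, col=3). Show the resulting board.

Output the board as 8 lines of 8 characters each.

Answer: ........
........
..BW....
...WB...
...WBB..
...W....
........
........

Derivation:
Place W at (2,3); scan 8 dirs for brackets.
Dir NW: first cell '.' (not opp) -> no flip
Dir N: first cell '.' (not opp) -> no flip
Dir NE: first cell '.' (not opp) -> no flip
Dir W: opp run (2,2), next='.' -> no flip
Dir E: first cell '.' (not opp) -> no flip
Dir SW: first cell '.' (not opp) -> no flip
Dir S: opp run (3,3) capped by W -> flip
Dir SE: opp run (3,4) (4,5), next='.' -> no flip
All flips: (3,3)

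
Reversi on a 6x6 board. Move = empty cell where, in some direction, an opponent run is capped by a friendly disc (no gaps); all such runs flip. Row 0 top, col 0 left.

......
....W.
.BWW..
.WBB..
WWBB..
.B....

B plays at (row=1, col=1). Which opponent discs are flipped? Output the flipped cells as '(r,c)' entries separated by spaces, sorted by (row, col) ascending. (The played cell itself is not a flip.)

Answer: (2,2)

Derivation:
Dir NW: first cell '.' (not opp) -> no flip
Dir N: first cell '.' (not opp) -> no flip
Dir NE: first cell '.' (not opp) -> no flip
Dir W: first cell '.' (not opp) -> no flip
Dir E: first cell '.' (not opp) -> no flip
Dir SW: first cell '.' (not opp) -> no flip
Dir S: first cell 'B' (not opp) -> no flip
Dir SE: opp run (2,2) capped by B -> flip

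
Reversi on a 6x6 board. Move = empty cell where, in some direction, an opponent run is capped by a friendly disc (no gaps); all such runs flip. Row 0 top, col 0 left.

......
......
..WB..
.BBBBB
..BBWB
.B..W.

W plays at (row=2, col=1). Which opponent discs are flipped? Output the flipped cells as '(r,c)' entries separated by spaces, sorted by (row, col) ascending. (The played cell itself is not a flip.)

Dir NW: first cell '.' (not opp) -> no flip
Dir N: first cell '.' (not opp) -> no flip
Dir NE: first cell '.' (not opp) -> no flip
Dir W: first cell '.' (not opp) -> no flip
Dir E: first cell 'W' (not opp) -> no flip
Dir SW: first cell '.' (not opp) -> no flip
Dir S: opp run (3,1), next='.' -> no flip
Dir SE: opp run (3,2) (4,3) capped by W -> flip

Answer: (3,2) (4,3)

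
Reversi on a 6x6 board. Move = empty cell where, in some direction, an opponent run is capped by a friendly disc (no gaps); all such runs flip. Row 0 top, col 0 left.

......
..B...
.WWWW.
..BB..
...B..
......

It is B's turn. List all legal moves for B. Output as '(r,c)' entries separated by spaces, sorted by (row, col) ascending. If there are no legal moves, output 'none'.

Answer: (1,0) (1,1) (1,3) (1,4) (1,5) (3,0) (3,4)

Derivation:
(1,0): flips 1 -> legal
(1,1): flips 1 -> legal
(1,3): flips 1 -> legal
(1,4): flips 1 -> legal
(1,5): flips 1 -> legal
(2,0): no bracket -> illegal
(2,5): no bracket -> illegal
(3,0): flips 1 -> legal
(3,1): no bracket -> illegal
(3,4): flips 1 -> legal
(3,5): no bracket -> illegal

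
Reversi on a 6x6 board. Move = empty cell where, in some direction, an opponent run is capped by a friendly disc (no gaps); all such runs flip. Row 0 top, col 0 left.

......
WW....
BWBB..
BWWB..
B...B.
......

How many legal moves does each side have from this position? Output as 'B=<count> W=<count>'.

-- B to move --
(0,0): flips 2 -> legal
(0,1): no bracket -> illegal
(0,2): flips 1 -> legal
(1,2): flips 1 -> legal
(4,1): flips 1 -> legal
(4,2): flips 2 -> legal
(4,3): no bracket -> illegal
B mobility = 5
-- W to move --
(1,2): flips 1 -> legal
(1,3): flips 1 -> legal
(1,4): flips 1 -> legal
(2,4): flips 2 -> legal
(3,4): flips 1 -> legal
(3,5): no bracket -> illegal
(4,1): no bracket -> illegal
(4,2): no bracket -> illegal
(4,3): no bracket -> illegal
(4,5): no bracket -> illegal
(5,0): flips 3 -> legal
(5,1): no bracket -> illegal
(5,3): no bracket -> illegal
(5,4): no bracket -> illegal
(5,5): flips 3 -> legal
W mobility = 7

Answer: B=5 W=7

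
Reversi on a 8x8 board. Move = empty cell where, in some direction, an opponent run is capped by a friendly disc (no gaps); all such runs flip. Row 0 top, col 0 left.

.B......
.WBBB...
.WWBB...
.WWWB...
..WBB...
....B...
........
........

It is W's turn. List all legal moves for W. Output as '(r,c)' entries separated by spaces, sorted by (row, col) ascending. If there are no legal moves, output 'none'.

Answer: (0,2) (0,3) (0,4) (0,5) (1,5) (2,5) (3,5) (4,5) (5,3) (5,5) (6,5)

Derivation:
(0,0): no bracket -> illegal
(0,2): flips 1 -> legal
(0,3): flips 3 -> legal
(0,4): flips 1 -> legal
(0,5): flips 2 -> legal
(1,0): no bracket -> illegal
(1,5): flips 4 -> legal
(2,5): flips 2 -> legal
(3,5): flips 1 -> legal
(4,5): flips 2 -> legal
(5,2): no bracket -> illegal
(5,3): flips 1 -> legal
(5,5): flips 1 -> legal
(6,3): no bracket -> illegal
(6,4): no bracket -> illegal
(6,5): flips 2 -> legal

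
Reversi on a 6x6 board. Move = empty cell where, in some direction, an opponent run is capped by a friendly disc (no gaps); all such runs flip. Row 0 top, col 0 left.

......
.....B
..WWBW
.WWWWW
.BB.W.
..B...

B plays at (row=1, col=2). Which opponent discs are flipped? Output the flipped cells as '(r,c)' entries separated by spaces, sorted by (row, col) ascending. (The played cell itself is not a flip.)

Dir NW: first cell '.' (not opp) -> no flip
Dir N: first cell '.' (not opp) -> no flip
Dir NE: first cell '.' (not opp) -> no flip
Dir W: first cell '.' (not opp) -> no flip
Dir E: first cell '.' (not opp) -> no flip
Dir SW: first cell '.' (not opp) -> no flip
Dir S: opp run (2,2) (3,2) capped by B -> flip
Dir SE: opp run (2,3) (3,4), next='.' -> no flip

Answer: (2,2) (3,2)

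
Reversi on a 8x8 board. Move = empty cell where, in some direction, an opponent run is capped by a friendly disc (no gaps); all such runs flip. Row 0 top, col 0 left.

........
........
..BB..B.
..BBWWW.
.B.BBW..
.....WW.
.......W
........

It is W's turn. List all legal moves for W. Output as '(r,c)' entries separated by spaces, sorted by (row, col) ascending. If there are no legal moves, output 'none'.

(1,1): flips 3 -> legal
(1,2): flips 1 -> legal
(1,3): no bracket -> illegal
(1,4): no bracket -> illegal
(1,5): no bracket -> illegal
(1,6): flips 1 -> legal
(1,7): flips 1 -> legal
(2,1): no bracket -> illegal
(2,4): no bracket -> illegal
(2,5): no bracket -> illegal
(2,7): no bracket -> illegal
(3,0): no bracket -> illegal
(3,1): flips 2 -> legal
(3,7): no bracket -> illegal
(4,0): no bracket -> illegal
(4,2): flips 2 -> legal
(5,0): no bracket -> illegal
(5,1): no bracket -> illegal
(5,2): flips 1 -> legal
(5,3): flips 1 -> legal
(5,4): flips 1 -> legal

Answer: (1,1) (1,2) (1,6) (1,7) (3,1) (4,2) (5,2) (5,3) (5,4)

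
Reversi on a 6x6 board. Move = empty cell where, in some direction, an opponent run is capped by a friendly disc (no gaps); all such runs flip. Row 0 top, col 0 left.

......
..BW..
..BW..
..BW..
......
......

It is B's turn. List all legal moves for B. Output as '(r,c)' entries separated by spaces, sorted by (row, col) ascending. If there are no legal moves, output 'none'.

(0,2): no bracket -> illegal
(0,3): no bracket -> illegal
(0,4): flips 1 -> legal
(1,4): flips 2 -> legal
(2,4): flips 1 -> legal
(3,4): flips 2 -> legal
(4,2): no bracket -> illegal
(4,3): no bracket -> illegal
(4,4): flips 1 -> legal

Answer: (0,4) (1,4) (2,4) (3,4) (4,4)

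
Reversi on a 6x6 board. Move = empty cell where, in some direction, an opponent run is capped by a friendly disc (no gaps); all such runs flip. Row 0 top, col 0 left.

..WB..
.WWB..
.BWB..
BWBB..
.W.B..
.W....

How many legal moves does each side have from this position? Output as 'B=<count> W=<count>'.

-- B to move --
(0,0): flips 2 -> legal
(0,1): flips 3 -> legal
(1,0): flips 2 -> legal
(2,0): no bracket -> illegal
(4,0): flips 2 -> legal
(4,2): no bracket -> illegal
(5,0): flips 1 -> legal
(5,2): flips 1 -> legal
B mobility = 6
-- W to move --
(0,4): flips 2 -> legal
(1,0): no bracket -> illegal
(1,4): flips 3 -> legal
(2,0): flips 1 -> legal
(2,4): flips 2 -> legal
(3,4): flips 3 -> legal
(4,0): no bracket -> illegal
(4,2): flips 1 -> legal
(4,4): flips 1 -> legal
(5,2): no bracket -> illegal
(5,3): no bracket -> illegal
(5,4): no bracket -> illegal
W mobility = 7

Answer: B=6 W=7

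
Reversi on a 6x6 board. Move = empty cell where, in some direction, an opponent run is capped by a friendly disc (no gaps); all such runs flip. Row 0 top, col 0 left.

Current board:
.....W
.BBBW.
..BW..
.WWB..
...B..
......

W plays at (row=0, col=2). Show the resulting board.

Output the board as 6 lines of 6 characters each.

Place W at (0,2); scan 8 dirs for brackets.
Dir NW: edge -> no flip
Dir N: edge -> no flip
Dir NE: edge -> no flip
Dir W: first cell '.' (not opp) -> no flip
Dir E: first cell '.' (not opp) -> no flip
Dir SW: opp run (1,1), next='.' -> no flip
Dir S: opp run (1,2) (2,2) capped by W -> flip
Dir SE: opp run (1,3), next='.' -> no flip
All flips: (1,2) (2,2)

Answer: ..W..W
.BWBW.
..WW..
.WWB..
...B..
......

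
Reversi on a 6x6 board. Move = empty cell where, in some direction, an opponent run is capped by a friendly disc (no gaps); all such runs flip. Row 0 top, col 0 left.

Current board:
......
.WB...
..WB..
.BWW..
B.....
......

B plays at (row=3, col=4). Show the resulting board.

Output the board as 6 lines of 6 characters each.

Place B at (3,4); scan 8 dirs for brackets.
Dir NW: first cell 'B' (not opp) -> no flip
Dir N: first cell '.' (not opp) -> no flip
Dir NE: first cell '.' (not opp) -> no flip
Dir W: opp run (3,3) (3,2) capped by B -> flip
Dir E: first cell '.' (not opp) -> no flip
Dir SW: first cell '.' (not opp) -> no flip
Dir S: first cell '.' (not opp) -> no flip
Dir SE: first cell '.' (not opp) -> no flip
All flips: (3,2) (3,3)

Answer: ......
.WB...
..WB..
.BBBB.
B.....
......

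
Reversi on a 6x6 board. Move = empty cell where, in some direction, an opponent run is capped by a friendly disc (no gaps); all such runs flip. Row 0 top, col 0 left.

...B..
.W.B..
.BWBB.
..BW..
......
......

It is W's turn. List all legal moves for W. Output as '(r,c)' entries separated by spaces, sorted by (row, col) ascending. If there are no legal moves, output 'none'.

(0,2): no bracket -> illegal
(0,4): flips 1 -> legal
(1,0): no bracket -> illegal
(1,2): no bracket -> illegal
(1,4): no bracket -> illegal
(1,5): flips 1 -> legal
(2,0): flips 1 -> legal
(2,5): flips 2 -> legal
(3,0): no bracket -> illegal
(3,1): flips 2 -> legal
(3,4): no bracket -> illegal
(3,5): no bracket -> illegal
(4,1): no bracket -> illegal
(4,2): flips 1 -> legal
(4,3): no bracket -> illegal

Answer: (0,4) (1,5) (2,0) (2,5) (3,1) (4,2)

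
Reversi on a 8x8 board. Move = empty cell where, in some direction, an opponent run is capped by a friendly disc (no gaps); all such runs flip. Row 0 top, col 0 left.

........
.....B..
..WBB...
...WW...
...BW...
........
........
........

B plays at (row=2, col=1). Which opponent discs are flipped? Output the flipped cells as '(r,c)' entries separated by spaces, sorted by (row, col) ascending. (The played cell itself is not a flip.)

Dir NW: first cell '.' (not opp) -> no flip
Dir N: first cell '.' (not opp) -> no flip
Dir NE: first cell '.' (not opp) -> no flip
Dir W: first cell '.' (not opp) -> no flip
Dir E: opp run (2,2) capped by B -> flip
Dir SW: first cell '.' (not opp) -> no flip
Dir S: first cell '.' (not opp) -> no flip
Dir SE: first cell '.' (not opp) -> no flip

Answer: (2,2)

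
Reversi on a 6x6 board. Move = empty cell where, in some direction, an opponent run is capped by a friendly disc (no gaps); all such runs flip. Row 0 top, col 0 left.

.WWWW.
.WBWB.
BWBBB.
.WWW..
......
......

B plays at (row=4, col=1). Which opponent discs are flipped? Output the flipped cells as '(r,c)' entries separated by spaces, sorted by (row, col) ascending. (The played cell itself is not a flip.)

Dir NW: first cell '.' (not opp) -> no flip
Dir N: opp run (3,1) (2,1) (1,1) (0,1), next=edge -> no flip
Dir NE: opp run (3,2) capped by B -> flip
Dir W: first cell '.' (not opp) -> no flip
Dir E: first cell '.' (not opp) -> no flip
Dir SW: first cell '.' (not opp) -> no flip
Dir S: first cell '.' (not opp) -> no flip
Dir SE: first cell '.' (not opp) -> no flip

Answer: (3,2)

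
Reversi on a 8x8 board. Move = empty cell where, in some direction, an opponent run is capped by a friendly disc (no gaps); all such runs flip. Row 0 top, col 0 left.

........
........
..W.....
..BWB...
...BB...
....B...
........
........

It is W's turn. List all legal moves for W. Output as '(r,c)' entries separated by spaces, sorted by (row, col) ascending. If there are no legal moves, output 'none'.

(2,1): no bracket -> illegal
(2,3): no bracket -> illegal
(2,4): no bracket -> illegal
(2,5): no bracket -> illegal
(3,1): flips 1 -> legal
(3,5): flips 1 -> legal
(4,1): no bracket -> illegal
(4,2): flips 1 -> legal
(4,5): no bracket -> illegal
(5,2): no bracket -> illegal
(5,3): flips 1 -> legal
(5,5): flips 1 -> legal
(6,3): no bracket -> illegal
(6,4): no bracket -> illegal
(6,5): no bracket -> illegal

Answer: (3,1) (3,5) (4,2) (5,3) (5,5)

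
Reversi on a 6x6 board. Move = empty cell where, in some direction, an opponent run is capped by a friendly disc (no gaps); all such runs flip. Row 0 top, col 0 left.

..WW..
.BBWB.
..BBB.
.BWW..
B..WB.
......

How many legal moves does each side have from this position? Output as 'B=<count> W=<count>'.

Answer: B=5 W=11

Derivation:
-- B to move --
(0,1): no bracket -> illegal
(0,4): flips 1 -> legal
(2,1): no bracket -> illegal
(3,4): flips 2 -> legal
(4,1): flips 1 -> legal
(4,2): flips 3 -> legal
(5,2): no bracket -> illegal
(5,3): flips 2 -> legal
(5,4): no bracket -> illegal
B mobility = 5
-- W to move --
(0,0): flips 2 -> legal
(0,1): no bracket -> illegal
(0,4): no bracket -> illegal
(0,5): flips 2 -> legal
(1,0): flips 2 -> legal
(1,5): flips 2 -> legal
(2,0): flips 1 -> legal
(2,1): flips 1 -> legal
(2,5): flips 1 -> legal
(3,0): flips 1 -> legal
(3,4): no bracket -> illegal
(3,5): flips 1 -> legal
(4,1): no bracket -> illegal
(4,2): no bracket -> illegal
(4,5): flips 1 -> legal
(5,0): no bracket -> illegal
(5,1): no bracket -> illegal
(5,3): no bracket -> illegal
(5,4): no bracket -> illegal
(5,5): flips 1 -> legal
W mobility = 11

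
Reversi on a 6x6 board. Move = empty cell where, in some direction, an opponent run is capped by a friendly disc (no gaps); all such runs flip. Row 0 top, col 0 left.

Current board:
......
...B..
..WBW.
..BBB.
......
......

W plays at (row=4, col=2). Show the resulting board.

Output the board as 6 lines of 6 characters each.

Place W at (4,2); scan 8 dirs for brackets.
Dir NW: first cell '.' (not opp) -> no flip
Dir N: opp run (3,2) capped by W -> flip
Dir NE: opp run (3,3) capped by W -> flip
Dir W: first cell '.' (not opp) -> no flip
Dir E: first cell '.' (not opp) -> no flip
Dir SW: first cell '.' (not opp) -> no flip
Dir S: first cell '.' (not opp) -> no flip
Dir SE: first cell '.' (not opp) -> no flip
All flips: (3,2) (3,3)

Answer: ......
...B..
..WBW.
..WWB.
..W...
......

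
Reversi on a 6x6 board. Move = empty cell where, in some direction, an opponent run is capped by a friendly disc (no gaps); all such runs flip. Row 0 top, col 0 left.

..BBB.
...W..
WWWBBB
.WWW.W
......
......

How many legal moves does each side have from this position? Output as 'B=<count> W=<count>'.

-- B to move --
(1,0): no bracket -> illegal
(1,1): no bracket -> illegal
(1,2): no bracket -> illegal
(1,4): no bracket -> illegal
(3,0): no bracket -> illegal
(3,4): no bracket -> illegal
(4,0): flips 3 -> legal
(4,1): flips 1 -> legal
(4,2): flips 1 -> legal
(4,3): flips 1 -> legal
(4,4): no bracket -> illegal
(4,5): flips 1 -> legal
B mobility = 5
-- W to move --
(0,1): no bracket -> illegal
(0,5): no bracket -> illegal
(1,1): no bracket -> illegal
(1,2): no bracket -> illegal
(1,4): flips 1 -> legal
(1,5): flips 2 -> legal
(3,4): no bracket -> illegal
W mobility = 2

Answer: B=5 W=2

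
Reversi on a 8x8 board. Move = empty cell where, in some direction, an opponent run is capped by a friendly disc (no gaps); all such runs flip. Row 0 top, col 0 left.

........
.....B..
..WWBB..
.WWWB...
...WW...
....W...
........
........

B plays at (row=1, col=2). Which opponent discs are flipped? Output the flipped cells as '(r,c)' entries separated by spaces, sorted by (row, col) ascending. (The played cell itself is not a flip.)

Answer: (2,3)

Derivation:
Dir NW: first cell '.' (not opp) -> no flip
Dir N: first cell '.' (not opp) -> no flip
Dir NE: first cell '.' (not opp) -> no flip
Dir W: first cell '.' (not opp) -> no flip
Dir E: first cell '.' (not opp) -> no flip
Dir SW: first cell '.' (not opp) -> no flip
Dir S: opp run (2,2) (3,2), next='.' -> no flip
Dir SE: opp run (2,3) capped by B -> flip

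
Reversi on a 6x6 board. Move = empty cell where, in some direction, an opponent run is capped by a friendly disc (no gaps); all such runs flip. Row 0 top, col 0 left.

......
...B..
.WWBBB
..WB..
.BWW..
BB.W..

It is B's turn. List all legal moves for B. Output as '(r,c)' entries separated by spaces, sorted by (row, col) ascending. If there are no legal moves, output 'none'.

(1,0): no bracket -> illegal
(1,1): flips 1 -> legal
(1,2): no bracket -> illegal
(2,0): flips 2 -> legal
(3,0): no bracket -> illegal
(3,1): flips 2 -> legal
(3,4): no bracket -> illegal
(4,4): flips 2 -> legal
(5,2): no bracket -> illegal
(5,4): no bracket -> illegal

Answer: (1,1) (2,0) (3,1) (4,4)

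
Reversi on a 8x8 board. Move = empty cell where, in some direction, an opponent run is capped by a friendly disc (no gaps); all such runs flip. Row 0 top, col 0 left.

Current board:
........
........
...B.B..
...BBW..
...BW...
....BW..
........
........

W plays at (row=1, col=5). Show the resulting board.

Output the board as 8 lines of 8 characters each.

Answer: ........
.....W..
...B.W..
...BBW..
...BW...
....BW..
........
........

Derivation:
Place W at (1,5); scan 8 dirs for brackets.
Dir NW: first cell '.' (not opp) -> no flip
Dir N: first cell '.' (not opp) -> no flip
Dir NE: first cell '.' (not opp) -> no flip
Dir W: first cell '.' (not opp) -> no flip
Dir E: first cell '.' (not opp) -> no flip
Dir SW: first cell '.' (not opp) -> no flip
Dir S: opp run (2,5) capped by W -> flip
Dir SE: first cell '.' (not opp) -> no flip
All flips: (2,5)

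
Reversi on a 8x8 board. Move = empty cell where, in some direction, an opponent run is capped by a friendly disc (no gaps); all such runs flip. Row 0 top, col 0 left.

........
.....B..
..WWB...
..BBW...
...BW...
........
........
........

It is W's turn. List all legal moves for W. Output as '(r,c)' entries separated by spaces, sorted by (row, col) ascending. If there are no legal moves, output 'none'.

Answer: (1,4) (2,5) (3,1) (4,1) (4,2) (5,2) (5,3)

Derivation:
(0,4): no bracket -> illegal
(0,5): no bracket -> illegal
(0,6): no bracket -> illegal
(1,3): no bracket -> illegal
(1,4): flips 1 -> legal
(1,6): no bracket -> illegal
(2,1): no bracket -> illegal
(2,5): flips 1 -> legal
(2,6): no bracket -> illegal
(3,1): flips 2 -> legal
(3,5): no bracket -> illegal
(4,1): flips 1 -> legal
(4,2): flips 2 -> legal
(5,2): flips 1 -> legal
(5,3): flips 2 -> legal
(5,4): no bracket -> illegal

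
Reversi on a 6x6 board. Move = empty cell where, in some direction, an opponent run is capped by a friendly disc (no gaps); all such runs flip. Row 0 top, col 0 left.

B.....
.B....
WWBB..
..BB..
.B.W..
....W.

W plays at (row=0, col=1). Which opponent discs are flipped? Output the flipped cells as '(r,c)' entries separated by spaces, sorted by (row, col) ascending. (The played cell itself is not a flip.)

Answer: (1,1)

Derivation:
Dir NW: edge -> no flip
Dir N: edge -> no flip
Dir NE: edge -> no flip
Dir W: opp run (0,0), next=edge -> no flip
Dir E: first cell '.' (not opp) -> no flip
Dir SW: first cell '.' (not opp) -> no flip
Dir S: opp run (1,1) capped by W -> flip
Dir SE: first cell '.' (not opp) -> no flip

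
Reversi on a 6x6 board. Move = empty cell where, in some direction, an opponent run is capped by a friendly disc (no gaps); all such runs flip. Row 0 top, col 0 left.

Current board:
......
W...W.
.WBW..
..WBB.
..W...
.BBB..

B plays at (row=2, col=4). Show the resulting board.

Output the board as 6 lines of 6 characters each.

Place B at (2,4); scan 8 dirs for brackets.
Dir NW: first cell '.' (not opp) -> no flip
Dir N: opp run (1,4), next='.' -> no flip
Dir NE: first cell '.' (not opp) -> no flip
Dir W: opp run (2,3) capped by B -> flip
Dir E: first cell '.' (not opp) -> no flip
Dir SW: first cell 'B' (not opp) -> no flip
Dir S: first cell 'B' (not opp) -> no flip
Dir SE: first cell '.' (not opp) -> no flip
All flips: (2,3)

Answer: ......
W...W.
.WBBB.
..WBB.
..W...
.BBB..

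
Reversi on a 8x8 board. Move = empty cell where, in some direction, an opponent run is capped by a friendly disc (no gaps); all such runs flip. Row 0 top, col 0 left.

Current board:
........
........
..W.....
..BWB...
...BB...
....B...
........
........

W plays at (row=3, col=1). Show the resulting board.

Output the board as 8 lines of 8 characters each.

Place W at (3,1); scan 8 dirs for brackets.
Dir NW: first cell '.' (not opp) -> no flip
Dir N: first cell '.' (not opp) -> no flip
Dir NE: first cell 'W' (not opp) -> no flip
Dir W: first cell '.' (not opp) -> no flip
Dir E: opp run (3,2) capped by W -> flip
Dir SW: first cell '.' (not opp) -> no flip
Dir S: first cell '.' (not opp) -> no flip
Dir SE: first cell '.' (not opp) -> no flip
All flips: (3,2)

Answer: ........
........
..W.....
.WWWB...
...BB...
....B...
........
........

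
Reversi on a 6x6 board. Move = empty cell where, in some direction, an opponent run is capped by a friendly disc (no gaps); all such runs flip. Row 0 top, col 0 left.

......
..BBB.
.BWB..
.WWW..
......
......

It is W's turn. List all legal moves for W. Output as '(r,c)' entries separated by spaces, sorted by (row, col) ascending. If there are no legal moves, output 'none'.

(0,1): no bracket -> illegal
(0,2): flips 1 -> legal
(0,3): flips 2 -> legal
(0,4): flips 1 -> legal
(0,5): flips 2 -> legal
(1,0): flips 1 -> legal
(1,1): flips 1 -> legal
(1,5): no bracket -> illegal
(2,0): flips 1 -> legal
(2,4): flips 1 -> legal
(2,5): no bracket -> illegal
(3,0): no bracket -> illegal
(3,4): no bracket -> illegal

Answer: (0,2) (0,3) (0,4) (0,5) (1,0) (1,1) (2,0) (2,4)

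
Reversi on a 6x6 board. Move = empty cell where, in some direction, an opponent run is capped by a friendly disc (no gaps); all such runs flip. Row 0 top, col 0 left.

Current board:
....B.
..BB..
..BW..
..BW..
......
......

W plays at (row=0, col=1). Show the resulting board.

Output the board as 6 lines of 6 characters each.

Answer: .W..B.
..WB..
..BW..
..BW..
......
......

Derivation:
Place W at (0,1); scan 8 dirs for brackets.
Dir NW: edge -> no flip
Dir N: edge -> no flip
Dir NE: edge -> no flip
Dir W: first cell '.' (not opp) -> no flip
Dir E: first cell '.' (not opp) -> no flip
Dir SW: first cell '.' (not opp) -> no flip
Dir S: first cell '.' (not opp) -> no flip
Dir SE: opp run (1,2) capped by W -> flip
All flips: (1,2)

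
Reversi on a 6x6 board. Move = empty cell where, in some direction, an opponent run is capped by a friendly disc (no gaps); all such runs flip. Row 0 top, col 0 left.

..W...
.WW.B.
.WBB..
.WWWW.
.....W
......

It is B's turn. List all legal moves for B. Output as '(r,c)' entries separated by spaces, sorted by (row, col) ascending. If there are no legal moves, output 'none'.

Answer: (0,0) (0,1) (2,0) (4,0) (4,1) (4,2) (4,3) (4,4)

Derivation:
(0,0): flips 1 -> legal
(0,1): flips 1 -> legal
(0,3): no bracket -> illegal
(1,0): no bracket -> illegal
(1,3): no bracket -> illegal
(2,0): flips 1 -> legal
(2,4): no bracket -> illegal
(2,5): no bracket -> illegal
(3,0): no bracket -> illegal
(3,5): no bracket -> illegal
(4,0): flips 1 -> legal
(4,1): flips 1 -> legal
(4,2): flips 1 -> legal
(4,3): flips 1 -> legal
(4,4): flips 1 -> legal
(5,4): no bracket -> illegal
(5,5): no bracket -> illegal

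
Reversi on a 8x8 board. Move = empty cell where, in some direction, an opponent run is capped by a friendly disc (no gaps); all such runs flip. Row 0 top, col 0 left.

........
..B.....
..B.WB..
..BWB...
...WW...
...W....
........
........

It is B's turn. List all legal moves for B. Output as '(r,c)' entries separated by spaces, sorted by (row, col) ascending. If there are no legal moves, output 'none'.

(1,3): no bracket -> illegal
(1,4): flips 1 -> legal
(1,5): no bracket -> illegal
(2,3): flips 1 -> legal
(3,5): no bracket -> illegal
(4,2): no bracket -> illegal
(4,5): no bracket -> illegal
(5,2): flips 1 -> legal
(5,4): flips 2 -> legal
(5,5): flips 2 -> legal
(6,2): no bracket -> illegal
(6,3): no bracket -> illegal
(6,4): no bracket -> illegal

Answer: (1,4) (2,3) (5,2) (5,4) (5,5)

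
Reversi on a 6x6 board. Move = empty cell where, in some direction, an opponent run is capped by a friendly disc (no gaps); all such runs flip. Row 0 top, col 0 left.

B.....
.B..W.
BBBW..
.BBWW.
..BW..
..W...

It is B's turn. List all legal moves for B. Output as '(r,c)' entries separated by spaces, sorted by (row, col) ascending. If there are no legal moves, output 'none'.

(0,3): no bracket -> illegal
(0,4): no bracket -> illegal
(0,5): flips 2 -> legal
(1,2): no bracket -> illegal
(1,3): no bracket -> illegal
(1,5): no bracket -> illegal
(2,4): flips 2 -> legal
(2,5): no bracket -> illegal
(3,5): flips 2 -> legal
(4,1): no bracket -> illegal
(4,4): flips 2 -> legal
(4,5): no bracket -> illegal
(5,1): no bracket -> illegal
(5,3): no bracket -> illegal
(5,4): flips 1 -> legal

Answer: (0,5) (2,4) (3,5) (4,4) (5,4)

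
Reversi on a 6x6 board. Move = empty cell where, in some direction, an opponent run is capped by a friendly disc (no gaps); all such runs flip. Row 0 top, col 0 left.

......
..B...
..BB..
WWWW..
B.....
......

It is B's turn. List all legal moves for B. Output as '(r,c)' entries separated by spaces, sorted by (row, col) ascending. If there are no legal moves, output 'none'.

(2,0): flips 1 -> legal
(2,1): no bracket -> illegal
(2,4): no bracket -> illegal
(3,4): no bracket -> illegal
(4,1): flips 1 -> legal
(4,2): flips 1 -> legal
(4,3): flips 1 -> legal
(4,4): flips 1 -> legal

Answer: (2,0) (4,1) (4,2) (4,3) (4,4)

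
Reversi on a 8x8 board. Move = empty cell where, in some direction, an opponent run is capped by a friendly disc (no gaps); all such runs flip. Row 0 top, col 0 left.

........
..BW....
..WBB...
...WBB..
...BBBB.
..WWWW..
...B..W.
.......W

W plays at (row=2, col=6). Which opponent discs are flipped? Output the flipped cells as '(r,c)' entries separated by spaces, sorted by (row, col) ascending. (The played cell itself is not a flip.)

Dir NW: first cell '.' (not opp) -> no flip
Dir N: first cell '.' (not opp) -> no flip
Dir NE: first cell '.' (not opp) -> no flip
Dir W: first cell '.' (not opp) -> no flip
Dir E: first cell '.' (not opp) -> no flip
Dir SW: opp run (3,5) (4,4) capped by W -> flip
Dir S: first cell '.' (not opp) -> no flip
Dir SE: first cell '.' (not opp) -> no flip

Answer: (3,5) (4,4)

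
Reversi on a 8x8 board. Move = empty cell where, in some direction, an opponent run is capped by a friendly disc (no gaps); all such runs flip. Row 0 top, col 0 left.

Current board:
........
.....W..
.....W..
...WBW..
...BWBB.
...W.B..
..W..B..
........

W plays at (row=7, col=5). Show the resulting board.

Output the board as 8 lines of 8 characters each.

Answer: ........
.....W..
.....W..
...WBW..
...BWWB.
...W.W..
..W..W..
.....W..

Derivation:
Place W at (7,5); scan 8 dirs for brackets.
Dir NW: first cell '.' (not opp) -> no flip
Dir N: opp run (6,5) (5,5) (4,5) capped by W -> flip
Dir NE: first cell '.' (not opp) -> no flip
Dir W: first cell '.' (not opp) -> no flip
Dir E: first cell '.' (not opp) -> no flip
Dir SW: edge -> no flip
Dir S: edge -> no flip
Dir SE: edge -> no flip
All flips: (4,5) (5,5) (6,5)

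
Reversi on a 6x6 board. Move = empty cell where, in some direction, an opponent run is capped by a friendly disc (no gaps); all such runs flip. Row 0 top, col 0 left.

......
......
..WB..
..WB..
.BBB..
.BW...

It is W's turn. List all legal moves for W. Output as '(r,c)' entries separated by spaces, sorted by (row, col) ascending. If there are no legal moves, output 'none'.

Answer: (1,4) (2,4) (3,0) (3,4) (4,4) (5,0) (5,4)

Derivation:
(1,2): no bracket -> illegal
(1,3): no bracket -> illegal
(1,4): flips 1 -> legal
(2,4): flips 1 -> legal
(3,0): flips 1 -> legal
(3,1): no bracket -> illegal
(3,4): flips 2 -> legal
(4,0): no bracket -> illegal
(4,4): flips 1 -> legal
(5,0): flips 2 -> legal
(5,3): no bracket -> illegal
(5,4): flips 1 -> legal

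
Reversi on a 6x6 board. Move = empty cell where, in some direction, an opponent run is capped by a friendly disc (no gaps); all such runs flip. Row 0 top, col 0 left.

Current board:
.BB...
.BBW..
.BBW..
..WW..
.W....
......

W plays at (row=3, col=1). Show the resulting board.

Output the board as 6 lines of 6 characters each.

Place W at (3,1); scan 8 dirs for brackets.
Dir NW: first cell '.' (not opp) -> no flip
Dir N: opp run (2,1) (1,1) (0,1), next=edge -> no flip
Dir NE: opp run (2,2) capped by W -> flip
Dir W: first cell '.' (not opp) -> no flip
Dir E: first cell 'W' (not opp) -> no flip
Dir SW: first cell '.' (not opp) -> no flip
Dir S: first cell 'W' (not opp) -> no flip
Dir SE: first cell '.' (not opp) -> no flip
All flips: (2,2)

Answer: .BB...
.BBW..
.BWW..
.WWW..
.W....
......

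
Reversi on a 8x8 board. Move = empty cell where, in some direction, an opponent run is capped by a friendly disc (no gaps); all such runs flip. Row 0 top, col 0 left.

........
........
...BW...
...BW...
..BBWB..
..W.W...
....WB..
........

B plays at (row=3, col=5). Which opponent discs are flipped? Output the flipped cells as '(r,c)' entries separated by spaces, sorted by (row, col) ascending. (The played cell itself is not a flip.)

Answer: (3,4)

Derivation:
Dir NW: opp run (2,4), next='.' -> no flip
Dir N: first cell '.' (not opp) -> no flip
Dir NE: first cell '.' (not opp) -> no flip
Dir W: opp run (3,4) capped by B -> flip
Dir E: first cell '.' (not opp) -> no flip
Dir SW: opp run (4,4), next='.' -> no flip
Dir S: first cell 'B' (not opp) -> no flip
Dir SE: first cell '.' (not opp) -> no flip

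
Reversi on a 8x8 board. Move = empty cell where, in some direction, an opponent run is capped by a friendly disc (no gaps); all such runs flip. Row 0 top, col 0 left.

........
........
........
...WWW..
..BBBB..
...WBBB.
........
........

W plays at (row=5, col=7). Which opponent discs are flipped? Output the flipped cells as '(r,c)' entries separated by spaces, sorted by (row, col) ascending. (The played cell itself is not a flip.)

Dir NW: first cell '.' (not opp) -> no flip
Dir N: first cell '.' (not opp) -> no flip
Dir NE: edge -> no flip
Dir W: opp run (5,6) (5,5) (5,4) capped by W -> flip
Dir E: edge -> no flip
Dir SW: first cell '.' (not opp) -> no flip
Dir S: first cell '.' (not opp) -> no flip
Dir SE: edge -> no flip

Answer: (5,4) (5,5) (5,6)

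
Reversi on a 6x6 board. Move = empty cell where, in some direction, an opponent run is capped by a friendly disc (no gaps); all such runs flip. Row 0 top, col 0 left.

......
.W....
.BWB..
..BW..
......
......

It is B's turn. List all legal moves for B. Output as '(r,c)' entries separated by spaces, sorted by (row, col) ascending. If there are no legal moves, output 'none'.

(0,0): no bracket -> illegal
(0,1): flips 1 -> legal
(0,2): no bracket -> illegal
(1,0): no bracket -> illegal
(1,2): flips 1 -> legal
(1,3): no bracket -> illegal
(2,0): no bracket -> illegal
(2,4): no bracket -> illegal
(3,1): no bracket -> illegal
(3,4): flips 1 -> legal
(4,2): no bracket -> illegal
(4,3): flips 1 -> legal
(4,4): no bracket -> illegal

Answer: (0,1) (1,2) (3,4) (4,3)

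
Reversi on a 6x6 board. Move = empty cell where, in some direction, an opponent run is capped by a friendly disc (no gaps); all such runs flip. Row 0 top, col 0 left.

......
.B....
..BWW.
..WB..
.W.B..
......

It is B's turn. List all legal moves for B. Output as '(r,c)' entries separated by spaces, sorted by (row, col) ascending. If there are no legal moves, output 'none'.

(1,2): no bracket -> illegal
(1,3): flips 1 -> legal
(1,4): no bracket -> illegal
(1,5): flips 1 -> legal
(2,1): flips 1 -> legal
(2,5): flips 2 -> legal
(3,0): no bracket -> illegal
(3,1): flips 1 -> legal
(3,4): no bracket -> illegal
(3,5): no bracket -> illegal
(4,0): no bracket -> illegal
(4,2): flips 1 -> legal
(5,0): no bracket -> illegal
(5,1): no bracket -> illegal
(5,2): no bracket -> illegal

Answer: (1,3) (1,5) (2,1) (2,5) (3,1) (4,2)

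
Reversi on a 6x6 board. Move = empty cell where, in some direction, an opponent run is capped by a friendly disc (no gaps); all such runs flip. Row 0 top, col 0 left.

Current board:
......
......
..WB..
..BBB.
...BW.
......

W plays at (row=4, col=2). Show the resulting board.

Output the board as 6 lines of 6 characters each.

Place W at (4,2); scan 8 dirs for brackets.
Dir NW: first cell '.' (not opp) -> no flip
Dir N: opp run (3,2) capped by W -> flip
Dir NE: opp run (3,3), next='.' -> no flip
Dir W: first cell '.' (not opp) -> no flip
Dir E: opp run (4,3) capped by W -> flip
Dir SW: first cell '.' (not opp) -> no flip
Dir S: first cell '.' (not opp) -> no flip
Dir SE: first cell '.' (not opp) -> no flip
All flips: (3,2) (4,3)

Answer: ......
......
..WB..
..WBB.
..WWW.
......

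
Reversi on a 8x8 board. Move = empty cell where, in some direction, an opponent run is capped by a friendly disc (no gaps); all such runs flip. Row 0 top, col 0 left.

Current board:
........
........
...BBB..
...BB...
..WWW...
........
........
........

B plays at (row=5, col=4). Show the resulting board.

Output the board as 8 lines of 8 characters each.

Place B at (5,4); scan 8 dirs for brackets.
Dir NW: opp run (4,3), next='.' -> no flip
Dir N: opp run (4,4) capped by B -> flip
Dir NE: first cell '.' (not opp) -> no flip
Dir W: first cell '.' (not opp) -> no flip
Dir E: first cell '.' (not opp) -> no flip
Dir SW: first cell '.' (not opp) -> no flip
Dir S: first cell '.' (not opp) -> no flip
Dir SE: first cell '.' (not opp) -> no flip
All flips: (4,4)

Answer: ........
........
...BBB..
...BB...
..WWB...
....B...
........
........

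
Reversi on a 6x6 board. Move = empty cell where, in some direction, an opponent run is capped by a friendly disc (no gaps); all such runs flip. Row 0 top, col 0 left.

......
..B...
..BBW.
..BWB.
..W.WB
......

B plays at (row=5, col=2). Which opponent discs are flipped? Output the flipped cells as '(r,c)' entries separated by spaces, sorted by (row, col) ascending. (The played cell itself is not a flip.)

Answer: (4,2)

Derivation:
Dir NW: first cell '.' (not opp) -> no flip
Dir N: opp run (4,2) capped by B -> flip
Dir NE: first cell '.' (not opp) -> no flip
Dir W: first cell '.' (not opp) -> no flip
Dir E: first cell '.' (not opp) -> no flip
Dir SW: edge -> no flip
Dir S: edge -> no flip
Dir SE: edge -> no flip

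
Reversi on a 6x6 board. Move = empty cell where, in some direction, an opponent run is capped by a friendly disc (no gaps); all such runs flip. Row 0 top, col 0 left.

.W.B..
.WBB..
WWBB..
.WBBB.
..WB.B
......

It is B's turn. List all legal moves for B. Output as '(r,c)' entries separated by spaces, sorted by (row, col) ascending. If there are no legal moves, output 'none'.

Answer: (0,0) (1,0) (3,0) (4,0) (4,1) (5,1) (5,2)

Derivation:
(0,0): flips 1 -> legal
(0,2): no bracket -> illegal
(1,0): flips 2 -> legal
(3,0): flips 2 -> legal
(4,0): flips 1 -> legal
(4,1): flips 1 -> legal
(5,1): flips 1 -> legal
(5,2): flips 1 -> legal
(5,3): no bracket -> illegal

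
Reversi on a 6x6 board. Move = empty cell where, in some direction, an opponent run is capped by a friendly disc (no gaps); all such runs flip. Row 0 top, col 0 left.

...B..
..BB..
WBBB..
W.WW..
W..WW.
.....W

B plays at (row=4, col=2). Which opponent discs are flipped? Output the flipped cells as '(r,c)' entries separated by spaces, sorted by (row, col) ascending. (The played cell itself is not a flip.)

Dir NW: first cell '.' (not opp) -> no flip
Dir N: opp run (3,2) capped by B -> flip
Dir NE: opp run (3,3), next='.' -> no flip
Dir W: first cell '.' (not opp) -> no flip
Dir E: opp run (4,3) (4,4), next='.' -> no flip
Dir SW: first cell '.' (not opp) -> no flip
Dir S: first cell '.' (not opp) -> no flip
Dir SE: first cell '.' (not opp) -> no flip

Answer: (3,2)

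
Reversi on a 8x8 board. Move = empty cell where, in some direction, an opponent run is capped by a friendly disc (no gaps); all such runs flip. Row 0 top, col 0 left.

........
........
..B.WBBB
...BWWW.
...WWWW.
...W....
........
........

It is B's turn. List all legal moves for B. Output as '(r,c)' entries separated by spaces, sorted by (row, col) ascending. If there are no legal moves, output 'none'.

(1,3): no bracket -> illegal
(1,4): no bracket -> illegal
(1,5): flips 1 -> legal
(2,3): flips 1 -> legal
(3,2): no bracket -> illegal
(3,7): flips 3 -> legal
(4,2): no bracket -> illegal
(4,7): flips 1 -> legal
(5,2): flips 2 -> legal
(5,4): flips 2 -> legal
(5,5): flips 3 -> legal
(5,6): flips 2 -> legal
(5,7): no bracket -> illegal
(6,2): flips 3 -> legal
(6,3): flips 2 -> legal
(6,4): no bracket -> illegal

Answer: (1,5) (2,3) (3,7) (4,7) (5,2) (5,4) (5,5) (5,6) (6,2) (6,3)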